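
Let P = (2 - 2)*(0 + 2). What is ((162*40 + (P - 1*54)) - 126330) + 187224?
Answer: 67320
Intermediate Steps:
P = 0 (P = (2 - 1*2)*2 = (2 - 2)*2 = 0*2 = 0)
((162*40 + (P - 1*54)) - 126330) + 187224 = ((162*40 + (0 - 1*54)) - 126330) + 187224 = ((6480 + (0 - 54)) - 126330) + 187224 = ((6480 - 54) - 126330) + 187224 = (6426 - 126330) + 187224 = -119904 + 187224 = 67320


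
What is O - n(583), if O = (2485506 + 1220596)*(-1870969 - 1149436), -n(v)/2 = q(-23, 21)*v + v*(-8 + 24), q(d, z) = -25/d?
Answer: -257460366801892/23 ≈ -1.1194e+13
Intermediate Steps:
n(v) = -786*v/23 (n(v) = -2*((-25/(-23))*v + v*(-8 + 24)) = -2*((-25*(-1/23))*v + v*16) = -2*(25*v/23 + 16*v) = -786*v/23)
O = -11193929011310 (O = 3706102*(-3020405) = -11193929011310)
O - n(583) = -11193929011310 - (-786)*583/23 = -11193929011310 - 1*(-458238/23) = -11193929011310 + 458238/23 = -257460366801892/23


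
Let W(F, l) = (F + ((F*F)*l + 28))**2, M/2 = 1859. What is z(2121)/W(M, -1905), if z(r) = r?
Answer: 303/99067074487561736668 ≈ 3.0585e-18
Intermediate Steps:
M = 3718 (M = 2*1859 = 3718)
W(F, l) = (28 + F + l*F**2)**2 (W(F, l) = (F + (F**2*l + 28))**2 = (F + (l*F**2 + 28))**2 = (F + (28 + l*F**2))**2 = (28 + F + l*F**2)**2)
z(2121)/W(M, -1905) = 2121/((28 + 3718 - 1905*3718**2)**2) = 2121/((28 + 3718 - 1905*13823524)**2) = 2121/((28 + 3718 - 26333813220)**2) = 2121/((-26333809474)**2) = 2121/693469521412932156676 = 2121*(1/693469521412932156676) = 303/99067074487561736668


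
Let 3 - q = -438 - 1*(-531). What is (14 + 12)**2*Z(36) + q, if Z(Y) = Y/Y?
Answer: 586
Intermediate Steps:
q = -90 (q = 3 - (-438 - 1*(-531)) = 3 - (-438 + 531) = 3 - 1*93 = 3 - 93 = -90)
Z(Y) = 1
(14 + 12)**2*Z(36) + q = (14 + 12)**2*1 - 90 = 26**2*1 - 90 = 676*1 - 90 = 676 - 90 = 586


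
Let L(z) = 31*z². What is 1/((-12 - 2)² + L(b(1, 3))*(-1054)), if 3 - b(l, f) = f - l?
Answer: -1/32478 ≈ -3.0790e-5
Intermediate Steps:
b(l, f) = 3 + l - f (b(l, f) = 3 - (f - l) = 3 + (l - f) = 3 + l - f)
1/((-12 - 2)² + L(b(1, 3))*(-1054)) = 1/((-12 - 2)² + (31*(3 + 1 - 1*3)²)*(-1054)) = 1/((-14)² + (31*(3 + 1 - 3)²)*(-1054)) = 1/(196 + (31*1²)*(-1054)) = 1/(196 + (31*1)*(-1054)) = 1/(196 + 31*(-1054)) = 1/(196 - 32674) = 1/(-32478) = -1/32478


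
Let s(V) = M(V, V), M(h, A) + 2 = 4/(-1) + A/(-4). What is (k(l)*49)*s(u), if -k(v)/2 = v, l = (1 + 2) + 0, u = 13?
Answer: 5439/2 ≈ 2719.5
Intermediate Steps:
l = 3 (l = 3 + 0 = 3)
M(h, A) = -6 - A/4 (M(h, A) = -2 + (4/(-1) + A/(-4)) = -2 + (4*(-1) + A*(-1/4)) = -2 + (-4 - A/4) = -6 - A/4)
k(v) = -2*v
s(V) = -6 - V/4
(k(l)*49)*s(u) = (-2*3*49)*(-6 - 1/4*13) = (-6*49)*(-6 - 13/4) = -294*(-37/4) = 5439/2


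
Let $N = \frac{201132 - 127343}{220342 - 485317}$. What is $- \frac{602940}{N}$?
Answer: $\frac{159764026500}{73789} \approx 2.1651 \cdot 10^{6}$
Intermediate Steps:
$N = - \frac{73789}{264975}$ ($N = \frac{73789}{-264975} = 73789 \left(- \frac{1}{264975}\right) = - \frac{73789}{264975} \approx -0.27848$)
$- \frac{602940}{N} = - \frac{602940}{- \frac{73789}{264975}} = \left(-602940\right) \left(- \frac{264975}{73789}\right) = \frac{159764026500}{73789}$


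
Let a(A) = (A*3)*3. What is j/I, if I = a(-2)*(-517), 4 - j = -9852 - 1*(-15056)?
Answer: -2600/4653 ≈ -0.55878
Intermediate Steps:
a(A) = 9*A (a(A) = (3*A)*3 = 9*A)
j = -5200 (j = 4 - (-9852 - 1*(-15056)) = 4 - (-9852 + 15056) = 4 - 1*5204 = 4 - 5204 = -5200)
I = 9306 (I = (9*(-2))*(-517) = -18*(-517) = 9306)
j/I = -5200/9306 = -5200*1/9306 = -2600/4653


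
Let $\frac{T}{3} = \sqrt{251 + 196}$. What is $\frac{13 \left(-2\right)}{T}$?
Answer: $- \frac{26 \sqrt{447}}{1341} \approx -0.40992$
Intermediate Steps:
$T = 3 \sqrt{447}$ ($T = 3 \sqrt{251 + 196} = 3 \sqrt{447} \approx 63.427$)
$\frac{13 \left(-2\right)}{T} = \frac{13 \left(-2\right)}{3 \sqrt{447}} = - 26 \frac{\sqrt{447}}{1341} = - \frac{26 \sqrt{447}}{1341}$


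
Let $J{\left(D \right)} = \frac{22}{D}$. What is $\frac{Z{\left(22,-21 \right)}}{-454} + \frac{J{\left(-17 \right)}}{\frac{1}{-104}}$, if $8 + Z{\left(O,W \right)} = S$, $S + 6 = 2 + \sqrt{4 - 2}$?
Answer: $\frac{519478}{3859} - \frac{\sqrt{2}}{454} \approx 134.61$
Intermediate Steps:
$S = -4 + \sqrt{2}$ ($S = -6 + \left(2 + \sqrt{4 - 2}\right) = -6 + \left(2 + \sqrt{2}\right) = -4 + \sqrt{2} \approx -2.5858$)
$Z{\left(O,W \right)} = -12 + \sqrt{2}$ ($Z{\left(O,W \right)} = -8 - \left(4 - \sqrt{2}\right) = -12 + \sqrt{2}$)
$\frac{Z{\left(22,-21 \right)}}{-454} + \frac{J{\left(-17 \right)}}{\frac{1}{-104}} = \frac{-12 + \sqrt{2}}{-454} + \frac{22 \frac{1}{-17}}{\frac{1}{-104}} = \left(-12 + \sqrt{2}\right) \left(- \frac{1}{454}\right) + \frac{22 \left(- \frac{1}{17}\right)}{- \frac{1}{104}} = \left(\frac{6}{227} - \frac{\sqrt{2}}{454}\right) - - \frac{2288}{17} = \left(\frac{6}{227} - \frac{\sqrt{2}}{454}\right) + \frac{2288}{17} = \frac{519478}{3859} - \frac{\sqrt{2}}{454}$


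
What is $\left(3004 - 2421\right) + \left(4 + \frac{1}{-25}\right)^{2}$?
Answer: $\frac{374176}{625} \approx 598.68$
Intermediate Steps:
$\left(3004 - 2421\right) + \left(4 + \frac{1}{-25}\right)^{2} = 583 + \left(4 - \frac{1}{25}\right)^{2} = 583 + \left(\frac{99}{25}\right)^{2} = 583 + \frac{9801}{625} = \frac{374176}{625}$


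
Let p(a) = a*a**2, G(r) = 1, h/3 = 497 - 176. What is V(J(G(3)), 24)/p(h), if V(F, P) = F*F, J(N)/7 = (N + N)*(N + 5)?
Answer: 784/99228483 ≈ 7.9010e-6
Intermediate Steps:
h = 963 (h = 3*(497 - 176) = 3*321 = 963)
J(N) = 14*N*(5 + N) (J(N) = 7*((N + N)*(N + 5)) = 7*((2*N)*(5 + N)) = 7*(2*N*(5 + N)) = 14*N*(5 + N))
V(F, P) = F**2
p(a) = a**3
V(J(G(3)), 24)/p(h) = (14*1*(5 + 1))**2/(963**3) = (14*1*6)**2/893056347 = 84**2*(1/893056347) = 7056*(1/893056347) = 784/99228483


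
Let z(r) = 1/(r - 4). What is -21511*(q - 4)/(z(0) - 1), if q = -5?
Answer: -774396/5 ≈ -1.5488e+5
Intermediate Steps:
z(r) = 1/(-4 + r)
-21511*(q - 4)/(z(0) - 1) = -21511*(-5 - 4)/(1/(-4 + 0) - 1) = -(-193599)/(1/(-4) - 1) = -(-193599)/(-¼ - 1) = -(-193599)/(-5/4) = -(-193599)*(-4)/5 = -21511*36/5 = -774396/5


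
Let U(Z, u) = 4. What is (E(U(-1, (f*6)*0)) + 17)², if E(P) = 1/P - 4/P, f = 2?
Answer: 4225/16 ≈ 264.06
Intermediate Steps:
E(P) = -3/P (E(P) = 1/P - 4/P = -3/P)
(E(U(-1, (f*6)*0)) + 17)² = (-3/4 + 17)² = (-3*¼ + 17)² = (-¾ + 17)² = (65/4)² = 4225/16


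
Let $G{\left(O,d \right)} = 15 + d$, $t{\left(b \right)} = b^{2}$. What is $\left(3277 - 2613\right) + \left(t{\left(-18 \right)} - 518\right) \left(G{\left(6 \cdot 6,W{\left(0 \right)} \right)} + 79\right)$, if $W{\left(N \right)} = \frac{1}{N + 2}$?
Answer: $-17669$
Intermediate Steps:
$W{\left(N \right)} = \frac{1}{2 + N}$
$\left(3277 - 2613\right) + \left(t{\left(-18 \right)} - 518\right) \left(G{\left(6 \cdot 6,W{\left(0 \right)} \right)} + 79\right) = \left(3277 - 2613\right) + \left(\left(-18\right)^{2} - 518\right) \left(\left(15 + \frac{1}{2 + 0}\right) + 79\right) = 664 + \left(324 - 518\right) \left(\left(15 + \frac{1}{2}\right) + 79\right) = 664 - 194 \left(\left(15 + \frac{1}{2}\right) + 79\right) = 664 - 194 \left(\frac{31}{2} + 79\right) = 664 - 18333 = -17669$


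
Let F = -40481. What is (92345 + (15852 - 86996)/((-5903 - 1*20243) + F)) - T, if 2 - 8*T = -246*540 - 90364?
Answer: 17175192755/266508 ≈ 64445.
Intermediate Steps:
T = 111603/4 (T = ¼ - (-246*540 - 90364)/8 = ¼ - (-132840 - 90364)/8 = ¼ - ⅛*(-223204) = ¼ + 55801/2 = 111603/4 ≈ 27901.)
(92345 + (15852 - 86996)/((-5903 - 1*20243) + F)) - T = (92345 + (15852 - 86996)/((-5903 - 1*20243) - 40481)) - 1*111603/4 = (92345 - 71144/((-5903 - 20243) - 40481)) - 111603/4 = (92345 - 71144/(-26146 - 40481)) - 111603/4 = (92345 - 71144/(-66627)) - 111603/4 = (92345 - 71144*(-1/66627)) - 111603/4 = (92345 + 71144/66627) - 111603/4 = 6152741459/66627 - 111603/4 = 17175192755/266508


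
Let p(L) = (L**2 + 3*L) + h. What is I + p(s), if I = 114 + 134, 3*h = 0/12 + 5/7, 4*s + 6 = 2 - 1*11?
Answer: 84353/336 ≈ 251.05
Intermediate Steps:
s = -15/4 (s = -3/2 + (2 - 1*11)/4 = -3/2 + (2 - 11)/4 = -3/2 + (1/4)*(-9) = -3/2 - 9/4 = -15/4 ≈ -3.7500)
h = 5/21 (h = (0/12 + 5/7)/3 = (0*(1/12) + 5*(1/7))/3 = (0 + 5/7)/3 = (1/3)*(5/7) = 5/21 ≈ 0.23810)
I = 248
p(L) = 5/21 + L**2 + 3*L (p(L) = (L**2 + 3*L) + 5/21 = 5/21 + L**2 + 3*L)
I + p(s) = 248 + (5/21 + (-15/4)**2 + 3*(-15/4)) = 248 + (5/21 + 225/16 - 45/4) = 248 + 1025/336 = 84353/336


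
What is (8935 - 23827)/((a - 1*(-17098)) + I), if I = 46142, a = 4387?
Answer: -14892/67627 ≈ -0.22021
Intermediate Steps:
(8935 - 23827)/((a - 1*(-17098)) + I) = (8935 - 23827)/((4387 - 1*(-17098)) + 46142) = -14892/((4387 + 17098) + 46142) = -14892/(21485 + 46142) = -14892/67627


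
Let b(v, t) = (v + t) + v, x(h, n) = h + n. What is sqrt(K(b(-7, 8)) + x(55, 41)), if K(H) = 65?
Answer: sqrt(161) ≈ 12.689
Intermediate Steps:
b(v, t) = t + 2*v (b(v, t) = (t + v) + v = t + 2*v)
sqrt(K(b(-7, 8)) + x(55, 41)) = sqrt(65 + (55 + 41)) = sqrt(65 + 96) = sqrt(161)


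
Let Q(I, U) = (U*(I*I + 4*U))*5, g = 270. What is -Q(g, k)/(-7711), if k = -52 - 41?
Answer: -33725520/7711 ≈ -4373.7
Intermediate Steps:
k = -93
Q(I, U) = 5*U*(I**2 + 4*U) (Q(I, U) = (U*(I**2 + 4*U))*5 = 5*U*(I**2 + 4*U))
-Q(g, k)/(-7711) = -5*(-93)*(270**2 + 4*(-93))/(-7711) = -5*(-93)*(72900 - 372)*(-1)/7711 = -5*(-93)*72528*(-1)/7711 = -(-33725520)*(-1)/7711 = -1*33725520/7711 = -33725520/7711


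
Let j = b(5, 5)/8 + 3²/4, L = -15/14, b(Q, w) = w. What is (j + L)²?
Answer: 10201/3136 ≈ 3.2529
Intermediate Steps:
L = -15/14 (L = -15*1/14 = -15/14 ≈ -1.0714)
j = 23/8 (j = 5/8 + 3²/4 = 5*(⅛) + 9*(¼) = 5/8 + 9/4 = 23/8 ≈ 2.8750)
(j + L)² = (23/8 - 15/14)² = (101/56)² = 10201/3136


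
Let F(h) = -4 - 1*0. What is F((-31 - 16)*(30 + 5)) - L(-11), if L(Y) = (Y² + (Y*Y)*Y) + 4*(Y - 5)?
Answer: 1270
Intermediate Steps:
F(h) = -4 (F(h) = -4 + 0 = -4)
L(Y) = -20 + Y² + Y³ + 4*Y (L(Y) = (Y² + Y²*Y) + 4*(-5 + Y) = (Y² + Y³) + (-20 + 4*Y) = -20 + Y² + Y³ + 4*Y)
F((-31 - 16)*(30 + 5)) - L(-11) = -4 - (-20 + (-11)² + (-11)³ + 4*(-11)) = -4 - (-20 + 121 - 1331 - 44) = -4 - 1*(-1274) = -4 + 1274 = 1270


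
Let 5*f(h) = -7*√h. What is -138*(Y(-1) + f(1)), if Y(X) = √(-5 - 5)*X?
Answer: 966/5 + 138*I*√10 ≈ 193.2 + 436.39*I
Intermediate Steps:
Y(X) = I*X*√10 (Y(X) = √(-10)*X = (I*√10)*X = I*X*√10)
f(h) = -7*√h/5 (f(h) = (-7*√h)/5 = -7*√h/5)
-138*(Y(-1) + f(1)) = -138*(I*(-1)*√10 - 7*√1/5) = -138*(-I*√10 - 7/5*1) = -138*(-I*√10 - 7/5) = -138*(-7/5 - I*√10) = 966/5 + 138*I*√10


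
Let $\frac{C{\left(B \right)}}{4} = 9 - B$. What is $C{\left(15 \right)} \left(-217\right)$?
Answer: $5208$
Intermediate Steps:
$C{\left(B \right)} = 36 - 4 B$ ($C{\left(B \right)} = 4 \left(9 - B\right) = 36 - 4 B$)
$C{\left(15 \right)} \left(-217\right) = \left(36 - 60\right) \left(-217\right) = \left(-24\right) \left(-217\right) = 5208$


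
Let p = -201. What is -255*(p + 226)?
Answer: -6375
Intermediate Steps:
-255*(p + 226) = -255*(-201 + 226) = -255*25 = -6375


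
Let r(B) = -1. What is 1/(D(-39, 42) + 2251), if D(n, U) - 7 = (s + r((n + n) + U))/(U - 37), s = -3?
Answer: 5/11286 ≈ 0.00044303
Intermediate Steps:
D(n, U) = 7 - 4/(-37 + U) (D(n, U) = 7 + (-3 - 1)/(U - 37) = 7 - 4/(-37 + U))
1/(D(-39, 42) + 2251) = 1/((-263 + 7*42)/(-37 + 42) + 2251) = 1/((-263 + 294)/5 + 2251) = 1/((⅕)*31 + 2251) = 1/(31/5 + 2251) = 1/(11286/5) = 5/11286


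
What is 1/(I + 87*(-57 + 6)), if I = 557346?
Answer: 1/552909 ≈ 1.8086e-6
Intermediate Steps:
1/(I + 87*(-57 + 6)) = 1/(557346 + 87*(-57 + 6)) = 1/(557346 + 87*(-51)) = 1/(557346 - 4437) = 1/552909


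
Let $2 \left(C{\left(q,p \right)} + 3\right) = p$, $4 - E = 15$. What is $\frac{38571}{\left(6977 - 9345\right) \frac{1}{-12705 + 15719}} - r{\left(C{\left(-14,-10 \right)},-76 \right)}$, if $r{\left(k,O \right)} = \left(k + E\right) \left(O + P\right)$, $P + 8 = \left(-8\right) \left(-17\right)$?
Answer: $- \frac{56956705}{1184} \approx -48105.0$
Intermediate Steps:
$E = -11$ ($E = 4 - 15 = -11$)
$P = 128$ ($P = -8 - -136 = -8 + 136 = 128$)
$C{\left(q,p \right)} = -3 + \frac{p}{2}$
$r{\left(k,O \right)} = \left(-11 + k\right) \left(128 + O\right)$ ($r{\left(k,O \right)} = \left(k - 11\right) \left(O + 128\right) = \left(-11 + k\right) \left(128 + O\right)$)
$\frac{38571}{\left(6977 - 9345\right) \frac{1}{-12705 + 15719}} - r{\left(C{\left(-14,-10 \right)},-76 \right)} = \frac{38571}{\left(6977 - 9345\right) \frac{1}{-12705 + 15719}} - \left(-1408 - -836 + 128 \left(-3 + \frac{1}{2} \left(-10\right)\right) - 76 \left(-3 + \frac{1}{2} \left(-10\right)\right)\right) = \frac{38571}{\left(-2368\right) \frac{1}{3014}} - \left(-1408 + 836 + 128 \left(-3 - 5\right) - 76 \left(-3 - 5\right)\right) = \frac{38571}{\left(-2368\right) \frac{1}{3014}} - \left(-1408 + 836 + 128 \left(-8\right) - -608\right) = \frac{38571}{- \frac{1184}{1507}} - \left(-1408 + 836 - 1024 + 608\right) = 38571 \left(- \frac{1507}{1184}\right) - -988 = - \frac{58126497}{1184} + 988 = - \frac{56956705}{1184}$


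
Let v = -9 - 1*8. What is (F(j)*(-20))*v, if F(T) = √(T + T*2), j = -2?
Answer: 340*I*√6 ≈ 832.83*I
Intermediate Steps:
v = -17 (v = -9 - 8 = -17)
F(T) = √3*√T (F(T) = √(T + 2*T) = √(3*T) = √3*√T)
(F(j)*(-20))*v = ((√3*√(-2))*(-20))*(-17) = ((√3*(I*√2))*(-20))*(-17) = ((I*√6)*(-20))*(-17) = -20*I*√6*(-17) = 340*I*√6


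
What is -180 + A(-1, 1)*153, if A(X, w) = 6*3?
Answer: 2574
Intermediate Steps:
A(X, w) = 18
-180 + A(-1, 1)*153 = -180 + 18*153 = -180 + 2754 = 2574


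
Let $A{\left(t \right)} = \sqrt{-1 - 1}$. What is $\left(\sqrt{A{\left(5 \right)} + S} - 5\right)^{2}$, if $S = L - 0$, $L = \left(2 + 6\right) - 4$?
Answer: $\left(5 - \sqrt{4 + i \sqrt{2}}\right)^{2} \approx 8.699 - 2.0689 i$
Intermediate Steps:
$L = 4$ ($L = 8 - 4 = 4$)
$S = 4$ ($S = 4 - 0 = 4 + 0 = 4$)
$A{\left(t \right)} = i \sqrt{2}$ ($A{\left(t \right)} = \sqrt{-2} = i \sqrt{2}$)
$\left(\sqrt{A{\left(5 \right)} + S} - 5\right)^{2} = \left(\sqrt{i \sqrt{2} + 4} - 5\right)^{2} = \left(\sqrt{4 + i \sqrt{2}} - 5\right)^{2} = \left(-5 + \sqrt{4 + i \sqrt{2}}\right)^{2}$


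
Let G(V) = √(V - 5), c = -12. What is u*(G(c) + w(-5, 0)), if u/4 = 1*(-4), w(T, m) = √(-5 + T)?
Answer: 16*I*(-√10 - √17) ≈ -116.57*I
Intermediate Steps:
u = -16 (u = 4*(1*(-4)) = 4*(-4) = -16)
G(V) = √(-5 + V)
u*(G(c) + w(-5, 0)) = -16*(√(-5 - 12) + √(-5 - 5)) = -16*(√(-17) + √(-10)) = -16*(I*√17 + I*√10) = -16*(I*√10 + I*√17) = -16*I*√10 - 16*I*√17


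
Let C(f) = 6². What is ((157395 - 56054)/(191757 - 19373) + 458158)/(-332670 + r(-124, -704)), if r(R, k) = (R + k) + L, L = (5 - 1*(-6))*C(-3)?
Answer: -7179928183/5220132288 ≈ -1.3754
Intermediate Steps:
C(f) = 36
L = 396 (L = (5 - 1*(-6))*36 = (5 + 6)*36 = 11*36 = 396)
r(R, k) = 396 + R + k (r(R, k) = (R + k) + 396 = 396 + R + k)
((157395 - 56054)/(191757 - 19373) + 458158)/(-332670 + r(-124, -704)) = ((157395 - 56054)/(191757 - 19373) + 458158)/(-332670 + (396 - 124 - 704)) = (101341/172384 + 458158)/(-332670 - 432) = (101341*(1/172384) + 458158)/(-333102) = (101341/172384 + 458158)*(-1/333102) = (78979210013/172384)*(-1/333102) = -7179928183/5220132288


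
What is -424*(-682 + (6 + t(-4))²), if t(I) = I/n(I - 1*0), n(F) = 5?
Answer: 6942576/25 ≈ 2.7770e+5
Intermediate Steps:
t(I) = I/5
-424*(-682 + (6 + t(-4))²) = -424*(-682 + (6 + (⅕)*(-4))²) = -424*(-682 + (6 - ⅘)²) = -424*(-682 + (26/5)²) = -424*(-682 + 676/25) = -424*(-16374/25) = 6942576/25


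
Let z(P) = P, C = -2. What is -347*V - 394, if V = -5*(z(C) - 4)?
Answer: -10804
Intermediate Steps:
V = 30 (V = -5*(-2 - 4) = -5*(-6) = 30)
-347*V - 394 = -347*30 - 394 = -10410 - 394 = -10804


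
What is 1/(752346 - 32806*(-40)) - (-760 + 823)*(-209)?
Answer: 27184403863/2064586 ≈ 13167.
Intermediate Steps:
1/(752346 - 32806*(-40)) - (-760 + 823)*(-209) = 1/(752346 + 1312240) - 63*(-209) = 1/2064586 - 1*(-13167) = 1/2064586 + 13167 = 27184403863/2064586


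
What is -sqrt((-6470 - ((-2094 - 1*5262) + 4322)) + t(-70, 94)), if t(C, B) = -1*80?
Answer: -2*I*sqrt(879) ≈ -59.296*I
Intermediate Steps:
t(C, B) = -80
-sqrt((-6470 - ((-2094 - 1*5262) + 4322)) + t(-70, 94)) = -sqrt((-6470 - ((-2094 - 1*5262) + 4322)) - 80) = -sqrt((-6470 - ((-2094 - 5262) + 4322)) - 80) = -sqrt((-6470 - (-7356 + 4322)) - 80) = -sqrt((-6470 - 1*(-3034)) - 80) = -sqrt((-6470 + 3034) - 80) = -sqrt(-3436 - 80) = -sqrt(-3516) = -2*I*sqrt(879)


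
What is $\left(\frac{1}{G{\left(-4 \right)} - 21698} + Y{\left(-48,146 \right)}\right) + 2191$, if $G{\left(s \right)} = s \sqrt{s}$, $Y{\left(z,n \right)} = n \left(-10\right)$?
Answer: $\frac{172078583605}{235401634} + \frac{2 i}{117700817} \approx 731.0 + 1.6992 \cdot 10^{-8} i$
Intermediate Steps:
$Y{\left(z,n \right)} = - 10 n$
$G{\left(s \right)} = s^{\frac{3}{2}}$
$\left(\frac{1}{G{\left(-4 \right)} - 21698} + Y{\left(-48,146 \right)}\right) + 2191 = \left(\frac{1}{\left(-4\right)^{\frac{3}{2}} - 21698} - 1460\right) + 2191 = \left(\frac{1}{- 8 i - 21698} - 1460\right) + 2191 = \left(\frac{1}{-21698 - 8 i} - 1460\right) + 2191 = \left(\frac{-21698 + 8 i}{470803268} - 1460\right) + 2191 = \left(-1460 + \frac{-21698 + 8 i}{470803268}\right) + 2191 = 731 + \frac{-21698 + 8 i}{470803268}$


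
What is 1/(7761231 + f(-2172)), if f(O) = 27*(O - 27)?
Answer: 1/7701858 ≈ 1.2984e-7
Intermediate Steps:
f(O) = -729 + 27*O (f(O) = 27*(-27 + O) = -729 + 27*O)
1/(7761231 + f(-2172)) = 1/(7761231 + (-729 + 27*(-2172))) = 1/(7761231 + (-729 - 58644)) = 1/(7761231 - 59373) = 1/7701858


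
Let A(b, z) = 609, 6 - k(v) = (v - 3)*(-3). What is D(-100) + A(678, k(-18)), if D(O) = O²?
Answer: 10609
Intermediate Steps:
k(v) = -3 + 3*v (k(v) = 6 - (v - 3)*(-3) = 6 - (-3 + v)*(-3) = 6 - (9 - 3*v) = 6 + (-9 + 3*v) = -3 + 3*v)
D(-100) + A(678, k(-18)) = (-100)² + 609 = 10000 + 609 = 10609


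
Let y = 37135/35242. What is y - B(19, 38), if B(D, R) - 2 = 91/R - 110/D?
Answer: 819739/334799 ≈ 2.4485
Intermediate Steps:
B(D, R) = 2 - 110/D + 91/R (B(D, R) = 2 + (91/R - 110/D) = 2 + (-110/D + 91/R) = 2 - 110/D + 91/R)
y = 37135/35242 (y = 37135*(1/35242) = 37135/35242 ≈ 1.0537)
y - B(19, 38) = 37135/35242 - (2 - 110/19 + 91/38) = 37135/35242 - 1*(-53/38) = 37135/35242 + 53/38 = 819739/334799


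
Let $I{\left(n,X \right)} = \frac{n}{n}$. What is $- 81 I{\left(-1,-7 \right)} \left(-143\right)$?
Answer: $11583$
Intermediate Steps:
$I{\left(n,X \right)} = 1$
$- 81 I{\left(-1,-7 \right)} \left(-143\right) = \left(-81\right) 1 \left(-143\right) = \left(-81\right) \left(-143\right) = 11583$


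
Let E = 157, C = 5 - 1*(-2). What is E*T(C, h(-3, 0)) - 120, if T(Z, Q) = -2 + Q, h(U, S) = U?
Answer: -905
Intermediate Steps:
C = 7 (C = 5 + 2 = 7)
E*T(C, h(-3, 0)) - 120 = 157*(-2 - 3) - 120 = 157*(-5) - 120 = -785 - 120 = -905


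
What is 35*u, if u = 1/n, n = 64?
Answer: 35/64 ≈ 0.54688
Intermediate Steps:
u = 1/64 ≈ 0.015625
35*u = 35*(1/64) = 35/64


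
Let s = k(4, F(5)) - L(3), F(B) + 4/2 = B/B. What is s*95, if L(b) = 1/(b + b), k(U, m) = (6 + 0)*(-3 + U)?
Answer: 3325/6 ≈ 554.17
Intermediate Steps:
F(B) = -1 (F(B) = -2 + B/B = -2 + 1 = -1)
k(U, m) = -18 + 6*U (k(U, m) = 6*(-3 + U) = -18 + 6*U)
L(b) = 1/(2*b)
s = 35/6 (s = (-18 + 6*4) - 1/(2*3) = (-18 + 24) - 1/(2*3) = 6 - 1*⅙ = 6 - ⅙ = 35/6 ≈ 5.8333)
s*95 = (35/6)*95 = 3325/6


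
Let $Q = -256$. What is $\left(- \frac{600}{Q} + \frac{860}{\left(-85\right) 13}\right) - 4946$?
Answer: $- \frac{34967041}{7072} \approx -4944.4$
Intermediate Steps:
$\left(- \frac{600}{Q} + \frac{860}{\left(-85\right) 13}\right) - 4946 = \left(- \frac{600}{-256} + \frac{860}{\left(-85\right) 13}\right) - 4946 = \left(\left(-600\right) \left(- \frac{1}{256}\right) + \frac{860}{-1105}\right) - 4946 = \left(\frac{75}{32} + 860 \left(- \frac{1}{1105}\right)\right) - 4946 = \left(\frac{75}{32} - \frac{172}{221}\right) - 4946 = \frac{11071}{7072} - 4946 = - \frac{34967041}{7072}$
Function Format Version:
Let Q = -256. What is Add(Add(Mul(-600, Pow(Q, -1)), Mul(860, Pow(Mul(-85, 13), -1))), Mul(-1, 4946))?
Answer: Rational(-34967041, 7072) ≈ -4944.4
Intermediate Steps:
Add(Add(Mul(-600, Pow(Q, -1)), Mul(860, Pow(Mul(-85, 13), -1))), Mul(-1, 4946)) = Add(Add(Mul(-600, Pow(-256, -1)), Mul(860, Pow(Mul(-85, 13), -1))), Mul(-1, 4946)) = Add(Add(Mul(-600, Rational(-1, 256)), Mul(860, Pow(-1105, -1))), -4946) = Add(Add(Rational(75, 32), Mul(860, Rational(-1, 1105))), -4946) = Add(Add(Rational(75, 32), Rational(-172, 221)), -4946) = Add(Rational(11071, 7072), -4946) = Rational(-34967041, 7072)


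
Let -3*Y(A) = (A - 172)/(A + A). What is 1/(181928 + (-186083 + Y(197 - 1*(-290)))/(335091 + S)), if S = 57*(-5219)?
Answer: 36630192/6663876325229 ≈ 5.4968e-6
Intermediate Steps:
Y(A) = -(-172 + A)/(6*A) (Y(A) = -(A - 172)/(3*(A + A)) = -(-172 + A)/(3*(2*A)) = -(-172 + A)*1/(2*A)/3 = -(-172 + A)/(6*A))
S = -297483
1/(181928 + (-186083 + Y(197 - 1*(-290)))/(335091 + S)) = 1/(181928 + (-186083 + (172 - (197 - 1*(-290)))/(6*(197 - 1*(-290))))/(335091 - 297483)) = 1/(181928 + (-186083 + (172 - (197 + 290))/(6*(197 + 290)))/37608) = 1/(181928 + (-186083 + (1/6)*(172 - 1*487)/487)*(1/37608)) = 1/(181928 + (-186083 + (1/6)*(1/487)*(172 - 487))*(1/37608)) = 1/(181928 + (-186083 + (1/6)*(1/487)*(-315))*(1/37608)) = 1/(181928 + (-186083 - 105/974)*(1/37608)) = 1/(181928 - 181244947/974*1/37608) = 1/(181928 - 181244947/36630192) = 1/(6663876325229/36630192) = 36630192/6663876325229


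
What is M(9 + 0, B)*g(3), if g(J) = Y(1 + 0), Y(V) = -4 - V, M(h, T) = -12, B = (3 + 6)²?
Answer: 60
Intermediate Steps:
B = 81 (B = 9² = 81)
g(J) = -5 (g(J) = -4 - (1 + 0) = -4 - 1*1 = -4 - 1 = -5)
M(9 + 0, B)*g(3) = -12*(-5) = 60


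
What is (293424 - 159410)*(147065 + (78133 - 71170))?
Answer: 20641908392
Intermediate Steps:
(293424 - 159410)*(147065 + (78133 - 71170)) = 134014*(147065 + 6963) = 134014*154028 = 20641908392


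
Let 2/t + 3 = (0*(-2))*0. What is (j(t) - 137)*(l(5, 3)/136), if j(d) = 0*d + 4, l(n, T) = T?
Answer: -399/136 ≈ -2.9338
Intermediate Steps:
t = -⅔ (t = 2/(-3 + (0*(-2))*0) = 2/(-3 + 0*0) = 2/(-3 + 0) = 2/(-3) = 2*(-⅓) = -⅔ ≈ -0.66667)
j(d) = 4 (j(d) = 0 + 4 = 4)
(j(t) - 137)*(l(5, 3)/136) = (4 - 137)*(3/136) = -399/136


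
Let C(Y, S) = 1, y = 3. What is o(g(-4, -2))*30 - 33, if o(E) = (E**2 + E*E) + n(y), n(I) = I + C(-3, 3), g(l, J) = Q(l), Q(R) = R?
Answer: 1047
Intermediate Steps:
g(l, J) = l
n(I) = 1 + I (n(I) = I + 1 = 1 + I)
o(E) = 4 + 2*E**2 (o(E) = (E**2 + E*E) + (1 + 3) = (E**2 + E**2) + 4 = 2*E**2 + 4 = 4 + 2*E**2)
o(g(-4, -2))*30 - 33 = (4 + 2*(-4)**2)*30 - 33 = (4 + 2*16)*30 - 33 = (4 + 32)*30 - 33 = 36*30 - 33 = 1080 - 33 = 1047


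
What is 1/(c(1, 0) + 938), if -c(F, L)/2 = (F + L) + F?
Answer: 1/934 ≈ 0.0010707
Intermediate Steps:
c(F, L) = -4*F - 2*L (c(F, L) = -2*((F + L) + F) = -2*(L + 2*F) = -4*F - 2*L)
1/(c(1, 0) + 938) = 1/((-4*1 - 2*0) + 938) = 1/((-4 + 0) + 938) = 1/(-4 + 938) = 1/934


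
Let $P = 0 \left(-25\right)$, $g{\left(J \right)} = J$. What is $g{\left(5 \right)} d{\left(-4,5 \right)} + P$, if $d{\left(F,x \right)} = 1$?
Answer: $5$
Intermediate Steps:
$P = 0$
$g{\left(5 \right)} d{\left(-4,5 \right)} + P = 5 \cdot 1 + 0 = 5 + 0 = 5$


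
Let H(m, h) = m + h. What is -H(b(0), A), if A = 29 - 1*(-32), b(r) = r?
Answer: -61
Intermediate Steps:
A = 61 (A = 29 + 32 = 61)
H(m, h) = h + m
-H(b(0), A) = -(61 + 0) = -1*61 = -61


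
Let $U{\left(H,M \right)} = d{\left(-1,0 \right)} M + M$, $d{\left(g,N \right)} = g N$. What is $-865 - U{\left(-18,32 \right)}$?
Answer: $-897$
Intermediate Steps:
$d{\left(g,N \right)} = N g$
$U{\left(H,M \right)} = M$ ($U{\left(H,M \right)} = 0 \left(-1\right) M + M = 0 M + M = 0 + M = M$)
$-865 - U{\left(-18,32 \right)} = -865 - 32 = -897$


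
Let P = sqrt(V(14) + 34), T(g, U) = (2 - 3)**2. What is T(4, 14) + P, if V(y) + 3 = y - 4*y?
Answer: 1 + I*sqrt(11) ≈ 1.0 + 3.3166*I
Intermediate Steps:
T(g, U) = 1 (T(g, U) = (-1)**2 = 1)
V(y) = -3 - 3*y (V(y) = -3 + (y - 4*y) = -3 - 3*y)
P = I*sqrt(11) (P = sqrt((-3 - 3*14) + 34) = sqrt((-3 - 42) + 34) = sqrt(-45 + 34) = sqrt(-11) = I*sqrt(11) ≈ 3.3166*I)
T(4, 14) + P = 1 + I*sqrt(11)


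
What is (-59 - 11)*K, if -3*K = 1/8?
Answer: 35/12 ≈ 2.9167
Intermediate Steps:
K = -1/24 (K = -1/3/8 = -1/3*1/8 = -1/24 ≈ -0.041667)
(-59 - 11)*K = (-59 - 11)*(-1/24) = -70*(-1/24) = 35/12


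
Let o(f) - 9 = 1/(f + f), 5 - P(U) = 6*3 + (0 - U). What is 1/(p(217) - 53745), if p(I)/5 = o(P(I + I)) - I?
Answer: -842/46128965 ≈ -1.8253e-5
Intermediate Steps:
P(U) = -13 + U (P(U) = 5 - (6*3 + (0 - U)) = 5 - (18 - U) = 5 + (-18 + U) = -13 + U)
o(f) = 9 + 1/(2*f) (o(f) = 9 + 1/(f + f) = 9 + 1/(2*f))
p(I) = 45 - 5*I + 5/(2*(-13 + 2*I)) (p(I) = 5*((9 + 1/(2*(-13 + (I + I)))) - I) = 5*((9 + 1/(2*(-13 + 2*I))) - I) = 5*(9 + 1/(2*(-13 + 2*I)) - I) = 45 - 5*I + 5/(2*(-13 + 2*I)))
1/(p(217) - 53745) = 1/(5*(-233 - 4*217² + 62*217)/(2*(-13 + 2*217)) - 53745) = 1/(5*(-233 - 4*47089 + 13454)/(2*(-13 + 434)) - 53745) = 1/((5/2)*(-233 - 188356 + 13454)/421 - 53745) = 1/((5/2)*(1/421)*(-175135) - 53745) = 1/(-875675/842 - 53745) = 1/(-46128965/842) = -842/46128965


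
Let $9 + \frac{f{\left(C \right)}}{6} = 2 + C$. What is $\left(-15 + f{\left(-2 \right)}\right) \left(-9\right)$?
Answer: $621$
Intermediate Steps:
$f{\left(C \right)} = -42 + 6 C$ ($f{\left(C \right)} = -54 + 6 \left(2 + C\right) = -54 + \left(12 + 6 C\right) = -42 + 6 C$)
$\left(-15 + f{\left(-2 \right)}\right) \left(-9\right) = \left(-15 + \left(-42 + 6 \left(-2\right)\right)\right) \left(-9\right) = \left(-15 - 54\right) \left(-9\right) = \left(-69\right) \left(-9\right) = 621$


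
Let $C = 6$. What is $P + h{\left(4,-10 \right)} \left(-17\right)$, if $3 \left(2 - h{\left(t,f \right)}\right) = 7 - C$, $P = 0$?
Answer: $- \frac{85}{3} \approx -28.333$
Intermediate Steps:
$h{\left(t,f \right)} = \frac{5}{3}$ ($h{\left(t,f \right)} = 2 - \frac{7 - 6}{3} = 2 - \frac{1}{3} = \frac{5}{3}$)
$P + h{\left(4,-10 \right)} \left(-17\right) = 0 + \frac{5}{3} \left(-17\right) = 0 - \frac{85}{3} = - \frac{85}{3}$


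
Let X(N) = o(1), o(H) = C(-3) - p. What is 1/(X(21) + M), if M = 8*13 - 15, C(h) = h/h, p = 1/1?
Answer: 1/89 ≈ 0.011236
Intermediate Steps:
p = 1
C(h) = 1
o(H) = 0 (o(H) = 1 - 1*1 = 1 - 1 = 0)
X(N) = 0
M = 89 (M = 104 - 15 = 89)
1/(X(21) + M) = 1/(0 + 89) = 1/89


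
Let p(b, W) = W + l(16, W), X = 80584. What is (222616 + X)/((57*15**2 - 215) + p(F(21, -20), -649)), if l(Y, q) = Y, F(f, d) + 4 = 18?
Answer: 303200/11977 ≈ 25.315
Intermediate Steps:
F(f, d) = 14 (F(f, d) = -4 + 18 = 14)
p(b, W) = 16 + W (p(b, W) = W + 16 = 16 + W)
(222616 + X)/((57*15**2 - 215) + p(F(21, -20), -649)) = (222616 + 80584)/((57*15**2 - 215) + (16 - 649)) = 303200/((57*225 - 215) - 633) = 303200/((12825 - 215) - 633) = 303200/(12610 - 633) = 303200/11977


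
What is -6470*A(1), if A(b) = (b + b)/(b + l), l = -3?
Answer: 6470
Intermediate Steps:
A(b) = 2*b/(-3 + b) (A(b) = (b + b)/(b - 3) = (2*b)/(-3 + b) = 2*b/(-3 + b))
-6470*A(1) = -12940/(-3 + 1) = -12940/(-2) = -12940*(-1)/2 = -6470*(-1) = 6470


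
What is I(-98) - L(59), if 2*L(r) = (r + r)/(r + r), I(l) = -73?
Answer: -147/2 ≈ -73.500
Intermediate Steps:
L(r) = 1/2 (L(r) = ((r + r)/(r + r))/2 = ((2*r)/((2*r)))/2 = ((2*r)*(1/(2*r)))/2 = (1/2)*1 = 1/2)
I(-98) - L(59) = -73 - 1*1/2 = -73 - 1/2 = -147/2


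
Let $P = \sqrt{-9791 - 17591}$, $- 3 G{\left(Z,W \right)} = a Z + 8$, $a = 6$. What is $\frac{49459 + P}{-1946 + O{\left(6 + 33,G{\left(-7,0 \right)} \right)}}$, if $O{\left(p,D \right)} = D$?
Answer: $- \frac{148377}{5804} - \frac{3 i \sqrt{27382}}{5804} \approx -25.565 - 0.085532 i$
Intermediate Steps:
$G{\left(Z,W \right)} = - \frac{8}{3} - 2 Z$ ($G{\left(Z,W \right)} = - \frac{6 Z + 8}{3} = - \frac{8 + 6 Z}{3} = - \frac{8}{3} - 2 Z$)
$P = i \sqrt{27382}$ ($P = \sqrt{-27382} = i \sqrt{27382} \approx 165.48 i$)
$\frac{49459 + P}{-1946 + O{\left(6 + 33,G{\left(-7,0 \right)} \right)}} = \frac{49459 + i \sqrt{27382}}{-1946 - - \frac{34}{3}} = \frac{49459 + i \sqrt{27382}}{-1946 + \left(- \frac{8}{3} + 14\right)} = \frac{49459 + i \sqrt{27382}}{-1946 + \frac{34}{3}} = \frac{49459 + i \sqrt{27382}}{- \frac{5804}{3}} = \left(49459 + i \sqrt{27382}\right) \left(- \frac{3}{5804}\right) = - \frac{148377}{5804} - \frac{3 i \sqrt{27382}}{5804}$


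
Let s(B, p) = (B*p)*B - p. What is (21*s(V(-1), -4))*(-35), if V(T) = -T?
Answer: 0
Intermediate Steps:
s(B, p) = -p + p*B**2 (s(B, p) = p*B**2 - p = -p + p*B**2)
(21*s(V(-1), -4))*(-35) = (21*(-4*(-1 + (-1*(-1))**2)))*(-35) = (21*(-4*(-1 + 1**2)))*(-35) = (21*(-4*(-1 + 1)))*(-35) = (21*(-4*0))*(-35) = (21*0)*(-35) = 0*(-35) = 0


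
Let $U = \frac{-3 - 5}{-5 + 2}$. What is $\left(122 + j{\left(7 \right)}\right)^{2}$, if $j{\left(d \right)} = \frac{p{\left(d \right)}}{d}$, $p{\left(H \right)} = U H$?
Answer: $\frac{139876}{9} \approx 15542.0$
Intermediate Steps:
$U = \frac{8}{3}$ ($U = - \frac{8}{-3} = \left(-8\right) \left(- \frac{1}{3}\right) = \frac{8}{3} \approx 2.6667$)
$p{\left(H \right)} = \frac{8 H}{3}$
$j{\left(d \right)} = \frac{8}{3}$ ($j{\left(d \right)} = \frac{\frac{8}{3} d}{d} = \frac{8}{3}$)
$\left(122 + j{\left(7 \right)}\right)^{2} = \left(122 + \frac{8}{3}\right)^{2} = \left(\frac{374}{3}\right)^{2} = \frac{139876}{9}$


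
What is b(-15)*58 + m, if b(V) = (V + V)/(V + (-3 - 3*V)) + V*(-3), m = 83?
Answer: 23657/9 ≈ 2628.6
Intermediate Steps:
b(V) = -3*V + 2*V/(-3 - 2*V) (b(V) = (2*V)/(-3 - 2*V) - 3*V = 2*V/(-3 - 2*V) - 3*V = -3*V + 2*V/(-3 - 2*V))
b(-15)*58 + m = -1*(-15)*(11 + 6*(-15))/(3 + 2*(-15))*58 + 83 = -1*(-15)*(11 - 90)/(3 - 30)*58 + 83 = -1*(-15)*(-79)/(-27)*58 + 83 = -1*(-15)*(-1/27)*(-79)*58 + 83 = (395/9)*58 + 83 = 22910/9 + 83 = 23657/9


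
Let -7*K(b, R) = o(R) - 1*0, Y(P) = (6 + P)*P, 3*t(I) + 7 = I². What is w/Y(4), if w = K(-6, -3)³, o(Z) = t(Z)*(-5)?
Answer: 25/9261 ≈ 0.0026995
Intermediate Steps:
t(I) = -7/3 + I²/3
o(Z) = 35/3 - 5*Z²/3 (o(Z) = (-7/3 + Z²/3)*(-5) = 35/3 - 5*Z²/3)
Y(P) = P*(6 + P)
K(b, R) = -5/3 + 5*R²/21 (K(b, R) = -((35/3 - 5*R²/3) - 1*0)/7 = -((35/3 - 5*R²/3) + 0)/7 = -(35/3 - 5*R²/3)/7 = -5/3 + 5*R²/21)
w = 1000/9261 (w = (-5/3 + (5/21)*(-3)²)³ = (-5/3 + (5/21)*9)³ = (-5/3 + 15/7)³ = (10/21)³ = 1000/9261 ≈ 0.10798)
w/Y(4) = 1000/(9261*((4*(6 + 4)))) = 1000/(9261*((4*10))) = (1000/9261)/40 = (1000/9261)*(1/40) = 25/9261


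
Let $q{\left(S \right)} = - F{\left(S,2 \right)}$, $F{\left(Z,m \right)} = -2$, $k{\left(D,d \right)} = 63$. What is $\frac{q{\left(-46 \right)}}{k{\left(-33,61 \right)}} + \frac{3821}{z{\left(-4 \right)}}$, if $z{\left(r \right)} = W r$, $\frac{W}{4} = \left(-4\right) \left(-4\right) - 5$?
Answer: $- \frac{240371}{11088} \approx -21.678$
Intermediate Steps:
$W = 44$ ($W = 4 \left(\left(-4\right) \left(-4\right) - 5\right) = 4 \left(16 - 5\right) = 4 \cdot 11 = 44$)
$q{\left(S \right)} = 2$ ($q{\left(S \right)} = \left(-1\right) \left(-2\right) = 2$)
$z{\left(r \right)} = 44 r$
$\frac{q{\left(-46 \right)}}{k{\left(-33,61 \right)}} + \frac{3821}{z{\left(-4 \right)}} = \frac{2}{63} + \frac{3821}{44 \left(-4\right)} = 2 \cdot \frac{1}{63} + \frac{3821}{-176} = \frac{2}{63} + 3821 \left(- \frac{1}{176}\right) = \frac{2}{63} - \frac{3821}{176} = - \frac{240371}{11088}$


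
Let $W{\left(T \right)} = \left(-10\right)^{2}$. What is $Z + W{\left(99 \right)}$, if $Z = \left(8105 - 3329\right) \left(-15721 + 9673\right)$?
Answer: $-28885148$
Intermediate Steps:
$W{\left(T \right)} = 100$
$Z = -28885248$ ($Z = 4776 \left(-6048\right) = -28885248$)
$Z + W{\left(99 \right)} = -28885248 + 100 = -28885148$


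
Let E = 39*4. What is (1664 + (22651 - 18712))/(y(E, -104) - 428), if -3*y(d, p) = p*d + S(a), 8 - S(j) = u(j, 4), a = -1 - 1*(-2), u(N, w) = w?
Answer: 16809/14936 ≈ 1.1254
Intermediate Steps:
a = 1 (a = -1 + 2 = 1)
E = 156
S(j) = 4 (S(j) = 8 - 1*4 = 8 - 4 = 4)
y(d, p) = -4/3 - d*p/3 (y(d, p) = -(p*d + 4)/3 = -(d*p + 4)/3 = -(4 + d*p)/3 = -4/3 - d*p/3)
(1664 + (22651 - 18712))/(y(E, -104) - 428) = (1664 + (22651 - 18712))/((-4/3 - ⅓*156*(-104)) - 428) = (1664 + 3939)/((-4/3 + 5408) - 428) = 5603/(16220/3 - 428) = 5603/(14936/3) = 5603*(3/14936) = 16809/14936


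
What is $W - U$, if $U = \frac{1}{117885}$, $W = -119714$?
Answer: $- \frac{14112484891}{117885} \approx -1.1971 \cdot 10^{5}$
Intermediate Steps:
$U = \frac{1}{117885} \approx 8.4828 \cdot 10^{-6}$
$W - U = -119714 - \frac{1}{117885} = - \frac{14112484891}{117885}$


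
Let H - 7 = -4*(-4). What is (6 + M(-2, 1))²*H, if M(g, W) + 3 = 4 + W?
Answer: 1472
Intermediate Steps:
M(g, W) = 1 + W (M(g, W) = -3 + (4 + W) = 1 + W)
H = 23 (H = 7 - 4*(-4) = 7 + 16 = 23)
(6 + M(-2, 1))²*H = (6 + (1 + 1))²*23 = (6 + 2)²*23 = 8²*23 = 64*23 = 1472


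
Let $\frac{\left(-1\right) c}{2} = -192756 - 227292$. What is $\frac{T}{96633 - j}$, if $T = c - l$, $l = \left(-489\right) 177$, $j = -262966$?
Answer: $\frac{926649}{359599} \approx 2.5769$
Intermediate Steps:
$c = 840096$ ($c = - 2 \left(-192756 - 227292\right) = \left(-2\right) \left(-420048\right) = 840096$)
$l = -86553$
$T = 926649$ ($T = 840096 - -86553 = 840096 + 86553 = 926649$)
$\frac{T}{96633 - j} = \frac{926649}{96633 - -262966} = \frac{926649}{96633 + 262966} = \frac{926649}{359599}$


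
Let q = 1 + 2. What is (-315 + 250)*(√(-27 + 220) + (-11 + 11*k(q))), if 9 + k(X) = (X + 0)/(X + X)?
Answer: 13585/2 - 65*√193 ≈ 5889.5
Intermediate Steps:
q = 3
k(X) = -17/2 (k(X) = -9 + (X + 0)/(X + X) = -9 + X/((2*X)) = -9 + X*(1/(2*X)) = -9 + ½ = -17/2)
(-315 + 250)*(√(-27 + 220) + (-11 + 11*k(q))) = (-315 + 250)*(√(-27 + 220) + (-11 + 11*(-17/2))) = -65*(√193 + (-11 - 187/2)) = -65*(√193 - 209/2) = -65*(-209/2 + √193) = 13585/2 - 65*√193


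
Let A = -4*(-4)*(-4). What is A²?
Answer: 4096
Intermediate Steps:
A = -64 (A = 16*(-4) = -64)
A² = (-64)² = 4096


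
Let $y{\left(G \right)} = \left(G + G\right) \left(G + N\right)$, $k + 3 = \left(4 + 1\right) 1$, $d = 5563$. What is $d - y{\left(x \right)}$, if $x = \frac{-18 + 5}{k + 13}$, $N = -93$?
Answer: $\frac{1215067}{225} \approx 5400.3$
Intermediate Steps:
$k = 2$ ($k = -3 + \left(4 + 1\right) 1 = -3 + 5 \cdot 1 = -3 + 5 = 2$)
$x = - \frac{13}{15}$ ($x = \frac{-18 + 5}{2 + 13} = - \frac{13}{15} \approx -0.86667$)
$y{\left(G \right)} = 2 G \left(-93 + G\right)$ ($y{\left(G \right)} = \left(G + G\right) \left(G - 93\right) = 2 G \left(-93 + G\right)$)
$d - y{\left(x \right)} = 5563 - 2 \left(- \frac{13}{15}\right) \left(-93 - \frac{13}{15}\right) = 5563 - 2 \left(- \frac{13}{15}\right) \left(- \frac{1408}{15}\right) = 5563 - \frac{36608}{225} = \frac{1215067}{225}$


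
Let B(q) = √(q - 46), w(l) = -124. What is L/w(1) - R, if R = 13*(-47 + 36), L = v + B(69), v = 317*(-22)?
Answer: 12353/62 - √23/124 ≈ 199.20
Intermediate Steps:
v = -6974
B(q) = √(-46 + q)
L = -6974 + √23 (L = -6974 + √(-46 + 69) = -6974 + √23 ≈ -6969.2)
R = -143 (R = 13*(-11) = -143)
L/w(1) - R = (-6974 + √23)/(-124) - 1*(-143) = (-6974 + √23)*(-1/124) + 143 = (3487/62 - √23/124) + 143 = 12353/62 - √23/124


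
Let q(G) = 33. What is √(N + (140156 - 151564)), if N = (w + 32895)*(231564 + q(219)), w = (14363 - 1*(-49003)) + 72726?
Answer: √39136870831 ≈ 1.9783e+5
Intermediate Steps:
w = 136092 (w = (14363 + 49003) + 72726 = 63366 + 72726 = 136092)
N = 39136882239 (N = (136092 + 32895)*(231564 + 33) = 168987*231597 = 39136882239)
√(N + (140156 - 151564)) = √(39136882239 + (140156 - 151564)) = √(39136882239 - 11408) = √39136870831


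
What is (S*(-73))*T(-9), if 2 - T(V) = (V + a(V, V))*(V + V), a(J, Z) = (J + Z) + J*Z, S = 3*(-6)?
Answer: 1279836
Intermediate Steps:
S = -18
a(J, Z) = J + Z + J*Z
T(V) = 2 - 2*V*(V² + 3*V) (T(V) = 2 - (V + (V + V + V*V))*(V + V) = 2 - (V + (V + V + V²))*2*V = 2 - (V + (V² + 2*V))*2*V = 2 - (V² + 3*V)*2*V = 2 - 2*V*(V² + 3*V))
(S*(-73))*T(-9) = (-18*(-73))*(2 - 6*(-9)² - 2*(-9)³) = 1314*(2 - 6*81 - 2*(-729)) = 1314*(2 - 486 + 1458) = 1314*974 = 1279836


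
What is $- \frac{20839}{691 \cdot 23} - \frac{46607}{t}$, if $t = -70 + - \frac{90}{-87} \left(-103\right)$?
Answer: $\frac{21374330799}{81372160} \approx 262.67$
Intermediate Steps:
$t = - \frac{5120}{29}$ ($t = -70 + \left(-90\right) \left(- \frac{1}{87}\right) \left(-103\right) = -70 + \frac{30}{29} \left(-103\right) = -70 - \frac{3090}{29} = - \frac{5120}{29} \approx -176.55$)
$- \frac{20839}{691 \cdot 23} - \frac{46607}{t} = - \frac{20839}{691 \cdot 23} - \frac{46607}{- \frac{5120}{29}} = - \frac{20839}{15893} - - \frac{1351603}{5120} = \left(-20839\right) \frac{1}{15893} + \frac{1351603}{5120} = - \frac{20839}{15893} + \frac{1351603}{5120} = \frac{21374330799}{81372160}$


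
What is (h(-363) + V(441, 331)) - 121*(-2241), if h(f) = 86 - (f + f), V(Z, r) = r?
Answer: 272304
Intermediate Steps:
h(f) = 86 - 2*f
(h(-363) + V(441, 331)) - 121*(-2241) = ((86 - 2*(-363)) + 331) - 121*(-2241) = ((86 + 726) + 331) + 271161 = (812 + 331) + 271161 = 1143 + 271161 = 272304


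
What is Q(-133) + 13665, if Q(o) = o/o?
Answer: 13666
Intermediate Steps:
Q(o) = 1
Q(-133) + 13665 = 1 + 13665 = 13666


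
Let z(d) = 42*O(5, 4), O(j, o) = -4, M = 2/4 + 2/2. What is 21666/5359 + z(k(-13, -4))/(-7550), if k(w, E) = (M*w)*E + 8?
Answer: 3575622/879575 ≈ 4.0652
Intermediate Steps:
M = 3/2 (M = 2*(¼) + 2*(½) = ½ + 1 = 3/2 ≈ 1.5000)
k(w, E) = 8 + 3*E*w/2 (k(w, E) = (3*w/2)*E + 8 = 3*E*w/2 + 8 = 8 + 3*E*w/2)
z(d) = -168 (z(d) = 42*(-4) = -168)
21666/5359 + z(k(-13, -4))/(-7550) = 21666/5359 - 168/(-7550) = 21666*(1/5359) - 168*(-1/7550) = 942/233 + 84/3775 = 3575622/879575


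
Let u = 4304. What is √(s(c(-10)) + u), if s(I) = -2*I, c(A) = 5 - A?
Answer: √4274 ≈ 65.376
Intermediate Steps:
√(s(c(-10)) + u) = √(-2*(5 - 1*(-10)) + 4304) = √(-2*(5 + 10) + 4304) = √(-2*15 + 4304) = √(-30 + 4304) = √4274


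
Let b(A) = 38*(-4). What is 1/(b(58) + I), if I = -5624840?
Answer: -1/5624992 ≈ -1.7778e-7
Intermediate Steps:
b(A) = -152
1/(b(58) + I) = 1/(-152 - 5624840) = 1/(-5624992) = -1/5624992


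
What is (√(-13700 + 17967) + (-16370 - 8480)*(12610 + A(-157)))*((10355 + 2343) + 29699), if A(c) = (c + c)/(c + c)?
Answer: -13286513889950 + 42397*√4267 ≈ -1.3287e+13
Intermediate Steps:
A(c) = 1 (A(c) = (2*c)/((2*c)) = (2*c)*(1/(2*c)) = 1)
(√(-13700 + 17967) + (-16370 - 8480)*(12610 + A(-157)))*((10355 + 2343) + 29699) = (√(-13700 + 17967) + (-16370 - 8480)*(12610 + 1))*((10355 + 2343) + 29699) = (√4267 - 24850*12611)*(12698 + 29699) = (√4267 - 313383350)*42397 = (-313383350 + √4267)*42397 = -13286513889950 + 42397*√4267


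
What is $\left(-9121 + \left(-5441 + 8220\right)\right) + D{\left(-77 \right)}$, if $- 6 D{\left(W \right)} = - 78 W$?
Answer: $-7343$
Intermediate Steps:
$D{\left(W \right)} = 13 W$ ($D{\left(W \right)} = - \frac{\left(-78\right) W}{6} = 13 W$)
$\left(-9121 + \left(-5441 + 8220\right)\right) + D{\left(-77 \right)} = \left(-9121 + \left(-5441 + 8220\right)\right) + 13 \left(-77\right) = \left(-9121 + 2779\right) - 1001 = -6342 - 1001 = -7343$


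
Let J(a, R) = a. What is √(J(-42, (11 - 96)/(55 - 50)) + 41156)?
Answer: √41114 ≈ 202.77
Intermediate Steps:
√(J(-42, (11 - 96)/(55 - 50)) + 41156) = √(-42 + 41156) = √41114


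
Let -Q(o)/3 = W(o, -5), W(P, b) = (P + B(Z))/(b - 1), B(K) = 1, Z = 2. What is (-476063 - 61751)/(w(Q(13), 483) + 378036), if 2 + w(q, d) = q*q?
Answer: -537814/378083 ≈ -1.4225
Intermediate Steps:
W(P, b) = (1 + P)/(-1 + b) (W(P, b) = (P + 1)/(b - 1) = (1 + P)/(-1 + b))
Q(o) = ½ + o/2 (Q(o) = -3*(1 + o)/(-1 - 5) = -3*(1 + o)/(-6) = -(-1)*(1 + o)/2 = -3*(-⅙ - o/6) = ½ + o/2)
w(q, d) = -2 + q² (w(q, d) = -2 + q*q = -2 + q²)
(-476063 - 61751)/(w(Q(13), 483) + 378036) = (-476063 - 61751)/((-2 + (½ + (½)*13)²) + 378036) = -537814/((-2 + (½ + 13/2)²) + 378036) = -537814/((-2 + 7²) + 378036) = -537814/((-2 + 49) + 378036) = -537814/(47 + 378036) = -537814/378083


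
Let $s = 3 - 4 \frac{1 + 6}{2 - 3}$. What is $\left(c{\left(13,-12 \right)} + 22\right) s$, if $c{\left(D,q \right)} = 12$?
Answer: $1054$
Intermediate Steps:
$s = 31$ ($s = 3 - 4 \frac{7}{-1} = 3 - 4 \cdot 7 \left(-1\right) = 3 - -28 = 3 + 28 = 31$)
$\left(c{\left(13,-12 \right)} + 22\right) s = \left(12 + 22\right) 31 = 34 \cdot 31 = 1054$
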